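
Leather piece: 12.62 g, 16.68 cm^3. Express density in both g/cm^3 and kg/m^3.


0.757 g/cm^3
757 kg/m^3

Density = 12.62 / 16.68 = 0.757 g/cm^3
Convert: 0.757 x 1000 = 757 kg/m^3


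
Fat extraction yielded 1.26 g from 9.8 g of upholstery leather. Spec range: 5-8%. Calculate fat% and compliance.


Fat content = 12.9%
Compliant: No

Fat% = 1.26 / 9.8 x 100 = 12.9%
Spec range: 5-8%
Compliant: No


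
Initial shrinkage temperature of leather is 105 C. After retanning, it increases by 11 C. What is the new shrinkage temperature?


New Ts = 105 + 11 = 116 C


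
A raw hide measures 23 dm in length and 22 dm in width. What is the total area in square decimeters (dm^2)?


506 dm^2


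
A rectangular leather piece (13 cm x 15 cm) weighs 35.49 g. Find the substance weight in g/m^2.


Area = 13 x 15 = 195 cm^2
SW = 35.49 / 195 x 10000 = 1820.0 g/m^2


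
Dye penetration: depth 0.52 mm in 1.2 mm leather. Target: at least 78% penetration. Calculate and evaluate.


Penetration = 0.52 / 1.2 x 100 = 43.3%
Target: 78%
Meets target: No


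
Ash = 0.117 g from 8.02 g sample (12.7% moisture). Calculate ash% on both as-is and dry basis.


As-is ash = 1.46%
Dry-basis ash = 1.67%


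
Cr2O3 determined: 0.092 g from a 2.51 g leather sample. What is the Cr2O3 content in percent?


Cr2O3% = 0.092 / 2.51 x 100
Cr2O3% = 3.67%


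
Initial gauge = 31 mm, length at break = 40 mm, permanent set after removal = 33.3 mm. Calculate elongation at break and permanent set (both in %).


Elongation at break = 29.0%
Permanent set = 7.4%


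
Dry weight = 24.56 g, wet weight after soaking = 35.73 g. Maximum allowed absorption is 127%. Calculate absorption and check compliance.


WA = (35.73 - 24.56) / 24.56 x 100 = 45.5%
Maximum allowed: 127%
Compliant: Yes


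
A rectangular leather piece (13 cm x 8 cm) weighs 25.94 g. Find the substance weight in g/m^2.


2494.2 g/m^2

Area = 13 x 8 = 104 cm^2
SW = 25.94 / 104 x 10000 = 2494.2 g/m^2


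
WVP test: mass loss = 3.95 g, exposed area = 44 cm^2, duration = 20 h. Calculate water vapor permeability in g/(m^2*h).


44.89 g/(m^2*h)

WVP = mass_loss / (area x time) x 10000
WVP = 3.95 / (44 x 20) x 10000
WVP = 3.95 / 880 x 10000 = 44.89 g/(m^2*h)


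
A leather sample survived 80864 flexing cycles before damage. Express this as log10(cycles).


log10(80864) = 4.91


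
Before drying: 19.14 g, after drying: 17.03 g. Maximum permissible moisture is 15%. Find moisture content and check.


MC = (19.14 - 17.03) / 19.14 x 100 = 11.0%
Maximum: 15%
Acceptable: Yes


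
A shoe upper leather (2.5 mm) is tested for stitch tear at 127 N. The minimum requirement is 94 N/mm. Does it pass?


STS = 127 / 2.5 = 50.8 N/mm
Minimum required: 94 N/mm
Passes: No


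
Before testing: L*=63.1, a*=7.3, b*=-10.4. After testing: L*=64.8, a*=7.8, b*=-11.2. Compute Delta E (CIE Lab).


Delta E = 1.94


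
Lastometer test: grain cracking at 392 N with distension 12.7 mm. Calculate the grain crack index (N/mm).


Grain crack index = force / distension
Index = 392 / 12.7 = 30.9 N/mm


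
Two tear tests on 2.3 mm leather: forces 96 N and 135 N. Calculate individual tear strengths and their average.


Tear 1 = 41.7 N/mm
Tear 2 = 58.7 N/mm
Average = 50.2 N/mm


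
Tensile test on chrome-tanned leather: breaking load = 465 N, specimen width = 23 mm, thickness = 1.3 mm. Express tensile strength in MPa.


Cross-section = 23 x 1.3 = 29.9 mm^2
TS = 465 / 29.9 = 15.55 MPa
(1 N/mm^2 = 1 MPa)


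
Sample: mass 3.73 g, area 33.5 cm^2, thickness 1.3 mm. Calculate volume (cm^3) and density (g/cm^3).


Thickness in cm = 1.3 / 10 = 0.13 cm
Volume = 33.5 x 0.13 = 4.355 cm^3
Density = 3.73 / 4.355 = 0.856 g/cm^3


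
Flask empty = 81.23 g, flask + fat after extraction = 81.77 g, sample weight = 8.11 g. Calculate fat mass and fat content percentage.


Fat mass = 0.54 g
Fat content = 6.7%


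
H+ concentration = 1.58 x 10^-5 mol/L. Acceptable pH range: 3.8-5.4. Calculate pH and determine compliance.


pH = -log10(1.58 x 10^-5) = 4.80
Range: 3.8 to 5.4
Compliant: Yes


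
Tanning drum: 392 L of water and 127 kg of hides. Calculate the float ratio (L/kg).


Float ratio = water / hide weight
Ratio = 392 / 127 = 3.1


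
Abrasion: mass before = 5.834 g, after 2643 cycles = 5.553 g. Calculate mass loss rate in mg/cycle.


Mass loss = 5.834 - 5.553 = 0.281 g
Rate = 0.281 / 2643 x 1000 = 0.106 mg/cycle


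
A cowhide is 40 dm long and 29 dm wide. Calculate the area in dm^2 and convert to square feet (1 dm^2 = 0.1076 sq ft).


Area = 40 x 29 = 1160 dm^2
Conversion: 1160 x 0.1076 = 124.82 sq ft


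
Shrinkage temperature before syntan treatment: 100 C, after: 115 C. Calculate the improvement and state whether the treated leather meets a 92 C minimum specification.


Improvement = 115 - 100 = 15 C
Spec check: 115 C >= 92 C? Yes


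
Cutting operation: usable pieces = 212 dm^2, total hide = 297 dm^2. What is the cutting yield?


71.4%


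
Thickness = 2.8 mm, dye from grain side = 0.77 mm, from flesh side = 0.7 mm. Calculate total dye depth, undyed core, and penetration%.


Total dyed = 1.47 mm
Undyed core = 1.33 mm
Penetration = 52.5%

Total dyed = 0.77 + 0.7 = 1.47 mm
Undyed core = 2.8 - 1.47 = 1.33 mm
Penetration = 1.47 / 2.8 x 100 = 52.5%


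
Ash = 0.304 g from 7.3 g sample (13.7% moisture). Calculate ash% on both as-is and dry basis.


As-is ash% = 0.304 / 7.3 x 100 = 4.16%
Dry mass = 7.3 x (100 - 13.7) / 100 = 6.2999 g
Dry-basis ash% = 0.304 / 6.2999 x 100 = 4.83%


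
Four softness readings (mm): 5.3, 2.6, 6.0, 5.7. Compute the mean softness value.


4.90 mm

Sum = 5.3 + 2.6 + 6.0 + 5.7
Mean = 19.6 / 4 = 4.90 mm


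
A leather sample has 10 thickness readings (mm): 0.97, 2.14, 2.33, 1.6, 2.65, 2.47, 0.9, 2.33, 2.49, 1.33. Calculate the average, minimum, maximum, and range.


Average = 1.92 mm
Min = 0.9 mm
Max = 2.65 mm
Range = 1.75 mm

Sum = 19.21
Average = 19.21 / 10 = 1.92 mm
Minimum = 0.9 mm
Maximum = 2.65 mm
Range = 2.65 - 0.9 = 1.75 mm


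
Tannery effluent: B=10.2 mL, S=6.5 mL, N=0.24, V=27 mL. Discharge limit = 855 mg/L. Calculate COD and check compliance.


COD = 263.1 mg/L
Compliant: Yes

COD = (10.2 - 6.5) x 0.24 x 8000 / 27 = 263.1 mg/L
Limit: 855 mg/L
Compliant: Yes


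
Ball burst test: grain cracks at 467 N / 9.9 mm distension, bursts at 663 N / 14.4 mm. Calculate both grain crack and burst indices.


Crack index = 47.2 N/mm
Burst index = 46.0 N/mm


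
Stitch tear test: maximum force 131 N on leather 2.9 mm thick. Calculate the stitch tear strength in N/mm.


45.2 N/mm

Stitch tear strength = force / thickness
STS = 131 / 2.9 = 45.2 N/mm


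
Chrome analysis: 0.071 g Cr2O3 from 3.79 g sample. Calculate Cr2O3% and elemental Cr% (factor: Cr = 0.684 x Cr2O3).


Cr2O3% = 0.071 / 3.79 x 100 = 1.87%
Cr% = 1.87 x 0.684 = 1.28%


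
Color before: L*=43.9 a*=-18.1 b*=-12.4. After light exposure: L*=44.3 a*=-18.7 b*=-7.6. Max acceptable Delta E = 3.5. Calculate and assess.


dL = 0.4, da = -0.6, db = 4.8
dE = sqrt((0.4)^2 + (-0.6)^2 + (4.8)^2) = 4.85
Max = 3.5
Passes: No


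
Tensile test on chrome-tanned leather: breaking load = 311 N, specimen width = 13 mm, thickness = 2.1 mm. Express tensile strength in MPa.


Cross-section = 13 x 2.1 = 27.3 mm^2
TS = 311 / 27.3 = 11.39 MPa
(1 N/mm^2 = 1 MPa)


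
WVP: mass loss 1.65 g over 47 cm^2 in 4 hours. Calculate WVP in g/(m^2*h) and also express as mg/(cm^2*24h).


WVP = 87.77 g/(m^2*h)
Daily rate = 210.64 mg/(cm^2*24h)

WVP = 1.65 / (47 x 4) x 10000 = 87.77 g/(m^2*h)
Mass loss in mg = 1.65 x 1000 = 1650 mg
Per cm^2 per 24h in mg: 1650 x 24 / (47 x 4) = 39600 / 188 = 210.64 mg/(cm^2*24h)


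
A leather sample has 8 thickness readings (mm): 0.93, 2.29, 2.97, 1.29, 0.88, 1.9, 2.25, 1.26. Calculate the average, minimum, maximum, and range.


Average = 1.72 mm
Min = 0.88 mm
Max = 2.97 mm
Range = 2.09 mm

Sum = 13.77
Average = 13.77 / 8 = 1.72 mm
Minimum = 0.88 mm
Maximum = 2.97 mm
Range = 2.97 - 0.88 = 2.09 mm


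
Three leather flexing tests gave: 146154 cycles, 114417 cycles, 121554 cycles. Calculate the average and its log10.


Average = (146154 + 114417 + 121554) / 3 = 127375 cycles
log10(127375) = 5.11


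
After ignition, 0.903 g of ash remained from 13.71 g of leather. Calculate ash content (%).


6.59%

Ash% = 0.903 / 13.71 x 100
Ash% = 6.59%


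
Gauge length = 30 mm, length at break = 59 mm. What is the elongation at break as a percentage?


96.7%

Extension = 59 - 30 = 29 mm
Elongation = 29 / 30 x 100 = 96.7%


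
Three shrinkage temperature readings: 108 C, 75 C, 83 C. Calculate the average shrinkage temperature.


88.7 C

Average = (108 + 75 + 83) / 3
Average = 266 / 3 = 88.7 C


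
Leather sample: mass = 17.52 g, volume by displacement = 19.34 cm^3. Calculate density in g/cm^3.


0.906 g/cm^3


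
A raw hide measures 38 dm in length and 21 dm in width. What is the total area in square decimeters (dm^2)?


Area = length x width
Area = 38 x 21 = 798 dm^2


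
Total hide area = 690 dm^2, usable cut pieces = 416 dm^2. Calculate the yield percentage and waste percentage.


Yield = 416 / 690 x 100 = 60.3%
Waste = 690 - 416 = 274 dm^2
Waste% = 100 - 60.3 = 39.7%


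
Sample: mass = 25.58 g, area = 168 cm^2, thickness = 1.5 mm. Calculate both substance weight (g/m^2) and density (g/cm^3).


Substance weight = 1522.6 g/m^2
Density = 1.015 g/cm^3


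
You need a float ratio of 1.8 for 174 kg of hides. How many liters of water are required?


Water = hide weight x target ratio
Water = 174 x 1.8 = 313.2 L


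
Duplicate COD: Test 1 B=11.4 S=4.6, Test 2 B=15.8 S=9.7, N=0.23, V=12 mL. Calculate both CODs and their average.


COD1 = (11.4 - 4.6) x 0.23 x 8000 / 12 = 1042.7 mg/L
COD2 = (15.8 - 9.7) x 0.23 x 8000 / 12 = 935.3 mg/L
Average = (1042.7 + 935.3) / 2 = 989.0 mg/L


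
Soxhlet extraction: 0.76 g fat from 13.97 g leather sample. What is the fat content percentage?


Fat content = 0.76 / 13.97 x 100
Fat = 5.4%


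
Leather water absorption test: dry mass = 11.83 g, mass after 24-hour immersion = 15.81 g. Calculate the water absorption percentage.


Water absorbed = 15.81 - 11.83 = 3.98 g
WA% = 3.98 / 11.83 x 100 = 33.6%


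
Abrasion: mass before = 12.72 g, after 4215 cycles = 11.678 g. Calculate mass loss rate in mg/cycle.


0.247 mg/cycle


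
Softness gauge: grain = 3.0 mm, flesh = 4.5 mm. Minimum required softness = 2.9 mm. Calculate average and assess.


Average = (3.0 + 4.5) / 2 = 3.75 mm
Minimum = 2.9 mm
Meets requirement: Yes


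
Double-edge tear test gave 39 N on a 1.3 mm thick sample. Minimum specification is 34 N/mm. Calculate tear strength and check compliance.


Tear strength = 30.0 N/mm
Compliant: No


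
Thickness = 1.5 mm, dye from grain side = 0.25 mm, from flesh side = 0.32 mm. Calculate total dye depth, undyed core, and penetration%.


Total dyed = 0.25 + 0.32 = 0.57 mm
Undyed core = 1.5 - 0.57 = 0.93 mm
Penetration = 0.57 / 1.5 x 100 = 38.0%


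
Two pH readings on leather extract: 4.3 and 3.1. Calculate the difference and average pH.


Difference = |4.3 - 3.1| = 1.2
Average = (4.3 + 3.1) / 2 = 3.70


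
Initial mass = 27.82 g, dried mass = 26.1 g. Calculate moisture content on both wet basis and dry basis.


Moisture lost = 27.82 - 26.1 = 1.72 g
Wet basis MC = 1.72 / 27.82 x 100 = 6.2%
Dry basis MC = 1.72 / 26.1 x 100 = 6.6%


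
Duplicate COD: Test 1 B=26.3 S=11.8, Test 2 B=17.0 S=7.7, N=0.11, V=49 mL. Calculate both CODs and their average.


COD1 = 260.4 mg/L
COD2 = 167.0 mg/L
Average = 213.7 mg/L


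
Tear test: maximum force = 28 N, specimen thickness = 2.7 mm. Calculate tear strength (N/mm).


Tear strength = force / thickness
Tear = 28 / 2.7 = 10.4 N/mm


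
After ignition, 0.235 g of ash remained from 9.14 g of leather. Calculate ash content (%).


Ash% = 0.235 / 9.14 x 100
Ash% = 2.57%


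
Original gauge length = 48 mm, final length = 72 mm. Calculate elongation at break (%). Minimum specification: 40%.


Elongation = 50.0%
Meets spec: Yes


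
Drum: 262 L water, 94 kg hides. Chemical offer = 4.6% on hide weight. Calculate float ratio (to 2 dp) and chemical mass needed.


Float ratio = 2.79
Chemical needed = 4.324 kg

Float ratio = 262 / 94 = 2.79
Chemical = 94 x 4.6 / 100 = 4.324 kg


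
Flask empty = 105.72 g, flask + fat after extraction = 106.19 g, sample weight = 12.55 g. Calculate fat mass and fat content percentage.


Fat mass = 106.19 - 105.72 = 0.47 g
Fat% = 0.47 / 12.55 x 100 = 3.7%


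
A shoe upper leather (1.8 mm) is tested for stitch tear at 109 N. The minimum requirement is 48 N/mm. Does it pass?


STS = 109 / 1.8 = 60.6 N/mm
Minimum required: 48 N/mm
Passes: Yes


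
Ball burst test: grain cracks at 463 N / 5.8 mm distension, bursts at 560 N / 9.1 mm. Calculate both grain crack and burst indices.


Crack index = 79.8 N/mm
Burst index = 61.5 N/mm

Crack index = 463 / 5.8 = 79.8 N/mm
Burst index = 560 / 9.1 = 61.5 N/mm


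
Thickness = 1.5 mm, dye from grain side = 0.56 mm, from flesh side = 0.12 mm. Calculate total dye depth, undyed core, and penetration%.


Total dyed = 0.68 mm
Undyed core = 0.82 mm
Penetration = 45.3%

Total dyed = 0.56 + 0.12 = 0.68 mm
Undyed core = 1.5 - 0.68 = 0.82 mm
Penetration = 0.68 / 1.5 x 100 = 45.3%


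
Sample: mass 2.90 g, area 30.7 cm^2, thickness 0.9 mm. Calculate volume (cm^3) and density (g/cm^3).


Volume = 2.763 cm^3
Density = 1.050 g/cm^3


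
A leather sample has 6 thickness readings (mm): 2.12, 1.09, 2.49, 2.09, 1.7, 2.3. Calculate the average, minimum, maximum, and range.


Average = 1.97 mm
Min = 1.09 mm
Max = 2.49 mm
Range = 1.40 mm


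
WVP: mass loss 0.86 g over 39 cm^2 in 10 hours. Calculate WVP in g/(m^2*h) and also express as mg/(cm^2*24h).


WVP = 22.05 g/(m^2*h)
Daily rate = 52.92 mg/(cm^2*24h)


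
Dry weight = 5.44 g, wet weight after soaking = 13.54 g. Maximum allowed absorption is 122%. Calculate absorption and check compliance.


Absorption = 148.9%
Compliant: No


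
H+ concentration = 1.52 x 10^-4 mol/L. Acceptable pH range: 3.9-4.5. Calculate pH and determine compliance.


pH = 3.82
Compliant: No

pH = -log10(1.52 x 10^-4) = 3.82
Range: 3.9 to 4.5
Compliant: No


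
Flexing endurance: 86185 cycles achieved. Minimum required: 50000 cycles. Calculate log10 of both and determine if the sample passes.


Achieved: log10 = 4.94
Required: log10 = 4.70
Passes: Yes

log10(86185) = 4.94
log10(50000) = 4.70
Passes: Yes


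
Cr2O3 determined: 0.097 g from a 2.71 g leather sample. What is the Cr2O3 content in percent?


3.58%

Cr2O3% = 0.097 / 2.71 x 100
Cr2O3% = 3.58%


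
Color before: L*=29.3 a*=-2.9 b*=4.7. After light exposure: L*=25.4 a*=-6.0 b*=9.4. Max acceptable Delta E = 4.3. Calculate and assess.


dL = -3.9, da = -3.1, db = 4.7
dE = sqrt((-3.9)^2 + (-3.1)^2 + (4.7)^2) = 6.85
Max = 4.3
Passes: No


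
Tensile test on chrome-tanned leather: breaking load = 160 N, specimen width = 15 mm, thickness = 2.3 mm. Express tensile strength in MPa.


Cross-section = 15 x 2.3 = 34.5 mm^2
TS = 160 / 34.5 = 4.64 MPa
(1 N/mm^2 = 1 MPa)


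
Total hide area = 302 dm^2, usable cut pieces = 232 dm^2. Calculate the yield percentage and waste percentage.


Yield = 232 / 302 x 100 = 76.8%
Waste = 302 - 232 = 70 dm^2
Waste% = 100 - 76.8 = 23.2%


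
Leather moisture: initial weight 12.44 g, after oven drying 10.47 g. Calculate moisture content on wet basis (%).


Moisture = 12.44 - 10.47 = 1.97 g
MC = 1.97 / 12.44 x 100 = 15.8%


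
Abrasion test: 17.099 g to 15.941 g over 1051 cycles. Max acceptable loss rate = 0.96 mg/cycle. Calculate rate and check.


Loss = 17.099 - 15.941 = 1.158 g
Rate = 1.158 g / 1051 cycles x 1000 = 1.102 mg/cycle
Max = 0.96 mg/cycle
Passes: No


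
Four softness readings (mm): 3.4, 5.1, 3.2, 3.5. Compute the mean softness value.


Sum = 3.4 + 5.1 + 3.2 + 3.5
Mean = 15.2 / 4 = 3.80 mm


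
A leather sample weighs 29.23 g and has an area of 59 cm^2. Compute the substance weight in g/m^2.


4954.2 g/m^2

Substance weight = mass / area x 10000
SW = 29.23 / 59 x 10000
SW = 4954.2 g/m^2


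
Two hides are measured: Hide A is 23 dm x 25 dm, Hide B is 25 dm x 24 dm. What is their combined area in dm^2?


Hide A area = 23 x 25 = 575 dm^2
Hide B area = 25 x 24 = 600 dm^2
Total = 575 + 600 = 1175 dm^2


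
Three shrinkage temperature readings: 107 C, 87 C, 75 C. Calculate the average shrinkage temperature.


Average = (107 + 87 + 75) / 3
Average = 269 / 3 = 89.7 C


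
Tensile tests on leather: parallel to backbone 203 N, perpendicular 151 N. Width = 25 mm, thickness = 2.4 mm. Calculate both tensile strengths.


Area = 25 x 2.4 = 60.0 mm^2
TS (parallel) = 203 / 60.0 = 3.38 N/mm^2
TS (perpendicular) = 151 / 60.0 = 2.52 N/mm^2


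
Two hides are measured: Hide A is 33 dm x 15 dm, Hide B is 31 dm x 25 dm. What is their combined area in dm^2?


1270 dm^2

Hide A area = 33 x 15 = 495 dm^2
Hide B area = 31 x 25 = 775 dm^2
Total = 495 + 775 = 1270 dm^2


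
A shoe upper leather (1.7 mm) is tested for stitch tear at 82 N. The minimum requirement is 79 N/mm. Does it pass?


STS = 48.2 N/mm
Passes: No

STS = 82 / 1.7 = 48.2 N/mm
Minimum required: 79 N/mm
Passes: No


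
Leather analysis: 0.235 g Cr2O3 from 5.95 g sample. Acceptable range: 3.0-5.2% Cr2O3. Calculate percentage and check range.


Cr2O3 = 3.95%
Within range: Yes

Cr2O3% = 0.235 / 5.95 x 100 = 3.95%
Acceptable range: 3.0 to 5.2%
Within range: Yes


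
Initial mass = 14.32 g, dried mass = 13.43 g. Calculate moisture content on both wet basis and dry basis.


Moisture lost = 14.32 - 13.43 = 0.89 g
Wet basis MC = 0.89 / 14.32 x 100 = 6.2%
Dry basis MC = 0.89 / 13.43 x 100 = 6.6%


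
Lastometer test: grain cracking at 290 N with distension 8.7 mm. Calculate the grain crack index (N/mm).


33.3 N/mm

Grain crack index = force / distension
Index = 290 / 8.7 = 33.3 N/mm


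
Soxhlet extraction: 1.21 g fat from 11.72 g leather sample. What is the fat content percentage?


10.3%


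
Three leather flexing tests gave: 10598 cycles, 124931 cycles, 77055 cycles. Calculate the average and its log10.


Average = (10598 + 124931 + 77055) / 3 = 70861 cycles
log10(70861) = 4.85


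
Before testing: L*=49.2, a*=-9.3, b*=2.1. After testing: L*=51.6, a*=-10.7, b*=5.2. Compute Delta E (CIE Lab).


Delta E = 4.16


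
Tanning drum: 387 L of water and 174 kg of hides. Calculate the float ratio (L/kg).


Float ratio = water / hide weight
Ratio = 387 / 174 = 2.2


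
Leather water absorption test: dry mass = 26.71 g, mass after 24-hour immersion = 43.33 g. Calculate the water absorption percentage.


Water absorbed = 43.33 - 26.71 = 16.62 g
WA% = 16.62 / 26.71 x 100 = 62.2%


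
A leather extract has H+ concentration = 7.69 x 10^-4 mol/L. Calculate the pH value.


pH = -log10[H+]
pH = -log10(7.69 x 10^-4) = 3.11


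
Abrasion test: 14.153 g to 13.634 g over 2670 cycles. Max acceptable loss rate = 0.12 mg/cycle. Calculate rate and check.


Loss = 14.153 - 13.634 = 0.519 g
Rate = 0.519 g / 2670 cycles x 1000 = 0.194 mg/cycle
Max = 0.12 mg/cycle
Passes: No


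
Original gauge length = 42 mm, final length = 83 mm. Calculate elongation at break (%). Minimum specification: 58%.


Elongation = 97.6%
Meets spec: Yes


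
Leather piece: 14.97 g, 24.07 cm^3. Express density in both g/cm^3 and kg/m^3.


Density = 14.97 / 24.07 = 0.622 g/cm^3
Convert: 0.622 x 1000 = 622 kg/m^3


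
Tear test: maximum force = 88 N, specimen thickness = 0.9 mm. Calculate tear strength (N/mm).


97.8 N/mm

Tear strength = force / thickness
Tear = 88 / 0.9 = 97.8 N/mm


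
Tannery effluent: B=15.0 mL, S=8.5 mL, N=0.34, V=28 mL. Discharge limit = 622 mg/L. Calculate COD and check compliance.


COD = (15.0 - 8.5) x 0.34 x 8000 / 28 = 631.4 mg/L
Limit: 622 mg/L
Compliant: No


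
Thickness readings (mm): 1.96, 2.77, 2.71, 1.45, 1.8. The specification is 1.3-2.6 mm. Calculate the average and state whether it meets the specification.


Sum = 10.69
Average = 10.69 / 5 = 2.14 mm
Specification range: 1.3 to 2.6 mm
Within spec: Yes


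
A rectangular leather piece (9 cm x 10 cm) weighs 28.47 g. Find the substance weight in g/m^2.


3163.3 g/m^2

Area = 9 x 10 = 90 cm^2
SW = 28.47 / 90 x 10000 = 3163.3 g/m^2


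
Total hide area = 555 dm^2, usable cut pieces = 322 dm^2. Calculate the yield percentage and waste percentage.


Yield = 322 / 555 x 100 = 58.0%
Waste = 555 - 322 = 233 dm^2
Waste% = 100 - 58.0 = 42.0%


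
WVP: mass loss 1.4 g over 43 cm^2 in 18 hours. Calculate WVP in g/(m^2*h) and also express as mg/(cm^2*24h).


WVP = 1.4 / (43 x 18) x 10000 = 18.09 g/(m^2*h)
Mass loss in mg = 1.4 x 1000 = 1400 mg
Per cm^2 per 24h in mg: 1400 x 24 / (43 x 18) = 33600 / 774 = 43.41 mg/(cm^2*24h)


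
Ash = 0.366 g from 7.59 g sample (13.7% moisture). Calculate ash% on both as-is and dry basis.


As-is ash = 4.82%
Dry-basis ash = 5.59%

As-is ash% = 0.366 / 7.59 x 100 = 4.82%
Dry mass = 7.59 x (100 - 13.7) / 100 = 6.55017 g
Dry-basis ash% = 0.366 / 6.55017 x 100 = 5.59%


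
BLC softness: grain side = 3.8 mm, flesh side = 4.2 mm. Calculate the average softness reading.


Average = (3.8 + 4.2) / 2
Average = 4.00 mm


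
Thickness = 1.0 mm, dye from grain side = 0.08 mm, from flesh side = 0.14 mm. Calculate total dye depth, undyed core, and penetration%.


Total dyed = 0.08 + 0.14 = 0.22 mm
Undyed core = 1.0 - 0.22 = 0.78 mm
Penetration = 0.22 / 1.0 x 100 = 22.0%


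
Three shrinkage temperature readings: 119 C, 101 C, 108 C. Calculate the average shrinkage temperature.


109.3 C


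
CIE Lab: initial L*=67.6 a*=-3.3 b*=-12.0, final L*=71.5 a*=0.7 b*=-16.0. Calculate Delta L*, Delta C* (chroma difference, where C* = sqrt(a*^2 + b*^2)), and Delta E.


Delta L* = 71.5 - 67.6 = 3.9
C1* = sqrt((-3.3)^2 + (-12.0)^2) = 12.445
C2* = sqrt((0.7)^2 + (-16.0)^2) = 16.015
Delta C* = 16.015 - 12.445 = 3.57
Delta E = sqrt((3.9)^2 + (4.0)^2 + (-4.0)^2) = 6.87


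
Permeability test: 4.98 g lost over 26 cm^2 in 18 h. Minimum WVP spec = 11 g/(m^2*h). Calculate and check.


WVP = 106.41 g/(m^2*h)
Meets specification: Yes

WVP = 4.98 / (26 x 18) x 10000 = 106.41 g/(m^2*h)
Minimum: 11 g/(m^2*h)
Meets spec: Yes


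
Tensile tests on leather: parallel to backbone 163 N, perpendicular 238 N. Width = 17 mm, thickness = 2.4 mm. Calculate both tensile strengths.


Parallel = 4.00 N/mm^2
Perpendicular = 5.83 N/mm^2

Area = 17 x 2.4 = 40.8 mm^2
TS (parallel) = 163 / 40.8 = 4.00 N/mm^2
TS (perpendicular) = 238 / 40.8 = 5.83 N/mm^2


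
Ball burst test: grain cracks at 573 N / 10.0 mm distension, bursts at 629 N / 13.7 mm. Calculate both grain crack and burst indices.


Crack index = 57.3 N/mm
Burst index = 45.9 N/mm

Crack index = 573 / 10.0 = 57.3 N/mm
Burst index = 629 / 13.7 = 45.9 N/mm


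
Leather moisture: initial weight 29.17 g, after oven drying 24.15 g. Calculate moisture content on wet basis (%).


17.2%


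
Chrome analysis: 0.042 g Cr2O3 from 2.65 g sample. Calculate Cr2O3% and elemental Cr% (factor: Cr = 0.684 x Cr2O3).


Cr2O3% = 0.042 / 2.65 x 100 = 1.58%
Cr% = 1.58 x 0.684 = 1.08%


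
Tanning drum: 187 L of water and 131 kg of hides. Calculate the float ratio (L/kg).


Float ratio = water / hide weight
Ratio = 187 / 131 = 1.4


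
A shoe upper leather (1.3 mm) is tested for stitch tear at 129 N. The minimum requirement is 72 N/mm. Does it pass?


STS = 99.2 N/mm
Passes: Yes

STS = 129 / 1.3 = 99.2 N/mm
Minimum required: 72 N/mm
Passes: Yes


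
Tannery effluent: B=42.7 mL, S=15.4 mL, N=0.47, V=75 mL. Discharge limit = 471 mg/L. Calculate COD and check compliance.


COD = (42.7 - 15.4) x 0.47 x 8000 / 75 = 1368.6 mg/L
Limit: 471 mg/L
Compliant: No


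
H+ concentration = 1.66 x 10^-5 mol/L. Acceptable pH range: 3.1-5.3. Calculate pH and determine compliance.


pH = -log10(1.66 x 10^-5) = 4.78
Range: 3.1 to 5.3
Compliant: Yes


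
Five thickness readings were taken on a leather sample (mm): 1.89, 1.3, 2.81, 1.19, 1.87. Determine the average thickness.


1.81 mm

Sum = 1.89 + 1.3 + 2.81 + 1.19 + 1.87 = 9.06
Average = 9.06 / 5 = 1.81 mm


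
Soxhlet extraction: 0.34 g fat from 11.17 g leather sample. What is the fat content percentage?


3.0%

Fat content = 0.34 / 11.17 x 100
Fat = 3.0%


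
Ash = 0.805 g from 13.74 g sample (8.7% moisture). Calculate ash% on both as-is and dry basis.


As-is ash = 5.86%
Dry-basis ash = 6.42%


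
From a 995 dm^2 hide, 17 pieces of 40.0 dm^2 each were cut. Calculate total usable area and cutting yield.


Usable area = 680.0 dm^2
Yield = 68.3%

Total usable = 17 x 40.0 = 680.0 dm^2
Yield = 680.0 / 995 x 100 = 68.3%


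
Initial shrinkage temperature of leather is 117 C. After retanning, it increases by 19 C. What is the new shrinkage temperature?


New Ts = 117 + 19 = 136 C


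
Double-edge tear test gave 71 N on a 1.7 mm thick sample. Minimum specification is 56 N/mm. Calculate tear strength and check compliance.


Tear strength = 71 / 1.7 = 41.8 N/mm
Required minimum = 56 N/mm
Compliant: No


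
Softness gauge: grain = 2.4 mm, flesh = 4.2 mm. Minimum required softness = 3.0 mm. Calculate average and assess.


Average = (2.4 + 4.2) / 2 = 3.30 mm
Minimum = 3.0 mm
Meets requirement: Yes


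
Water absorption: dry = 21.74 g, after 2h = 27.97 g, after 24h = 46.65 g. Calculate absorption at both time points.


2h absorption = 28.7%
24h absorption = 114.6%

WA (2h) = (27.97 - 21.74) / 21.74 x 100 = 28.7%
WA (24h) = (46.65 - 21.74) / 21.74 x 100 = 114.6%


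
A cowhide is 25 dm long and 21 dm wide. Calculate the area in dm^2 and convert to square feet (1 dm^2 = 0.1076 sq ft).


Area = 25 x 21 = 525 dm^2
Conversion: 525 x 0.1076 = 56.49 sq ft


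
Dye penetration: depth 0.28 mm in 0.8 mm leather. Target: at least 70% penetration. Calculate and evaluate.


Penetration = 35.0%
Meets target: No

Penetration = 0.28 / 0.8 x 100 = 35.0%
Target: 70%
Meets target: No


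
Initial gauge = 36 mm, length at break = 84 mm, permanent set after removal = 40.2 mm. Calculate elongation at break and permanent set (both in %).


Elongation at break = (84 - 36) / 36 x 100 = 133.3%
Permanent set = (40.2 - 36) / 36 x 100 = 11.7%


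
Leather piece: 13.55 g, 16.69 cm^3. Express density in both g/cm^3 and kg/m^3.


Density = 13.55 / 16.69 = 0.812 g/cm^3
Convert: 0.812 x 1000 = 812 kg/m^3


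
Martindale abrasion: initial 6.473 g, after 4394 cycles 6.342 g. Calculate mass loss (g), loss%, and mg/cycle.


Mass loss = 0.131 g
Loss = 2.02%
Rate = 0.030 mg/cycle

Loss = 6.473 - 6.342 = 0.131 g
Loss% = 0.131 / 6.473 x 100 = 2.02%
Rate = 0.131 / 4394 x 1000 = 0.030 mg/cycle


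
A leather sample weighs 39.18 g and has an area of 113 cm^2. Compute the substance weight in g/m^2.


Substance weight = mass / area x 10000
SW = 39.18 / 113 x 10000
SW = 3467.3 g/m^2


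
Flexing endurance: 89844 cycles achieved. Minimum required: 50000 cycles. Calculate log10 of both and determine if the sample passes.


log10(89844) = 4.95
log10(50000) = 4.70
Passes: Yes


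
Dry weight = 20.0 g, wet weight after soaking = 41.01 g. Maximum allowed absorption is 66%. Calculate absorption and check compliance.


Absorption = 105.1%
Compliant: No


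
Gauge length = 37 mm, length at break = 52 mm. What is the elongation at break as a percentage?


40.5%


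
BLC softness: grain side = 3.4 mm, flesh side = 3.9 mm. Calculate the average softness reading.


Average = (3.4 + 3.9) / 2
Average = 3.65 mm


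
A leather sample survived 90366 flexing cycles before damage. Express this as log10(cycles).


log10(90366) = 4.96


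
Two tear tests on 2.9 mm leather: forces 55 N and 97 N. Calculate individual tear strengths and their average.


Tear 1 = 55 / 2.9 = 19.0 N/mm
Tear 2 = 97 / 2.9 = 33.4 N/mm
Average = (19.0 + 33.4) / 2 = 26.2 N/mm


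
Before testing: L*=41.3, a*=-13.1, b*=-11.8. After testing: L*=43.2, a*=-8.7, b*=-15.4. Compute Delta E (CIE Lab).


Delta E = 5.99

dL = 43.2 - 41.3 = 1.9
da = -8.7 - (-13.1) = 4.4
db = -15.4 - (-11.8) = -3.6
dE = sqrt((1.9)^2 + (4.4)^2 + (-3.6)^2) = 5.99


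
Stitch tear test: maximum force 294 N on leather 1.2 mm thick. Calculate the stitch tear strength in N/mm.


245.0 N/mm


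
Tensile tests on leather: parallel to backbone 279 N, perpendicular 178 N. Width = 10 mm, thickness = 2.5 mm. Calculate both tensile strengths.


Parallel = 11.16 N/mm^2
Perpendicular = 7.12 N/mm^2

Area = 10 x 2.5 = 25.0 mm^2
TS (parallel) = 279 / 25.0 = 11.16 N/mm^2
TS (perpendicular) = 178 / 25.0 = 7.12 N/mm^2


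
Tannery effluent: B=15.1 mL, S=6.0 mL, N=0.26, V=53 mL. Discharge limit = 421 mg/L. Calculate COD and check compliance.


COD = (15.1 - 6.0) x 0.26 x 8000 / 53 = 357.1 mg/L
Limit: 421 mg/L
Compliant: Yes


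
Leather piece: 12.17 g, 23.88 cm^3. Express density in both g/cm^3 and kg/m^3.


Density = 12.17 / 23.88 = 0.510 g/cm^3
Convert: 0.510 x 1000 = 510 kg/m^3


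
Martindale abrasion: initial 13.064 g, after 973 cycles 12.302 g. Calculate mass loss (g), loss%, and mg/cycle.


Loss = 13.064 - 12.302 = 0.762 g
Loss% = 0.762 / 13.064 x 100 = 5.83%
Rate = 0.762 / 973 x 1000 = 0.783 mg/cycle


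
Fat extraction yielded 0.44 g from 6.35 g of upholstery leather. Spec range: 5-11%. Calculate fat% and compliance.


Fat% = 0.44 / 6.35 x 100 = 6.9%
Spec range: 5-11%
Compliant: Yes


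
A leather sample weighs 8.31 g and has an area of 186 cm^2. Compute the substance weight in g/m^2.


Substance weight = mass / area x 10000
SW = 8.31 / 186 x 10000
SW = 446.8 g/m^2


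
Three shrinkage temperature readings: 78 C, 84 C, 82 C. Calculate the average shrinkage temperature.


Average = (78 + 84 + 82) / 3
Average = 244 / 3 = 81.3 C


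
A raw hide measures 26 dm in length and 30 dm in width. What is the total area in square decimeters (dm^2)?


Area = length x width
Area = 26 x 30 = 780 dm^2


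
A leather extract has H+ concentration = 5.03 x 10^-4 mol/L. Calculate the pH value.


pH = 3.30

pH = -log10[H+]
pH = -log10(5.03 x 10^-4) = 3.30


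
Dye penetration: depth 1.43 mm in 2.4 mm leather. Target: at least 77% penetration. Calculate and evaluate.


Penetration = 59.6%
Meets target: No

Penetration = 1.43 / 2.4 x 100 = 59.6%
Target: 77%
Meets target: No


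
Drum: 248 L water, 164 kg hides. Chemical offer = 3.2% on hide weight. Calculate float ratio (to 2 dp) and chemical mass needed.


Float ratio = 248 / 164 = 1.51
Chemical = 164 x 3.2 / 100 = 5.248 kg


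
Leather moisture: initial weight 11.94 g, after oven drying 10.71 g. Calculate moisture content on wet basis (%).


10.3%

Moisture = 11.94 - 10.71 = 1.23 g
MC = 1.23 / 11.94 x 100 = 10.3%


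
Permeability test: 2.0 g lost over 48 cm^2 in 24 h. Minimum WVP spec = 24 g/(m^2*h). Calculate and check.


WVP = 2.0 / (48 x 24) x 10000 = 17.36 g/(m^2*h)
Minimum: 24 g/(m^2*h)
Meets spec: No


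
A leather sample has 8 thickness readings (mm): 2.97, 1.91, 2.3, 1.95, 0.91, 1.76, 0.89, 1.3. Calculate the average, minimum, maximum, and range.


Sum = 13.99
Average = 13.99 / 8 = 1.75 mm
Minimum = 0.89 mm
Maximum = 2.97 mm
Range = 2.97 - 0.89 = 2.08 mm


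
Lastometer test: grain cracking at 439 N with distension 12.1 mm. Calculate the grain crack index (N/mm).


Grain crack index = force / distension
Index = 439 / 12.1 = 36.3 N/mm


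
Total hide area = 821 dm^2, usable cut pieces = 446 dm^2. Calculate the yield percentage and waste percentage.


Yield = 54.3%
Waste = 45.7%

Yield = 446 / 821 x 100 = 54.3%
Waste = 821 - 446 = 375 dm^2
Waste% = 100 - 54.3 = 45.7%


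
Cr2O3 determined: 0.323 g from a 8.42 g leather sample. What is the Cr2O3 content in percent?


3.84%


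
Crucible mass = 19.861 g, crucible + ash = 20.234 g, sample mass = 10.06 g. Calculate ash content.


Ash mass = 0.373 g
Ash content = 3.71%


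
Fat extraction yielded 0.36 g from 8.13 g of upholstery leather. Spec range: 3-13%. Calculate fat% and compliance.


Fat% = 0.36 / 8.13 x 100 = 4.4%
Spec range: 3-13%
Compliant: Yes


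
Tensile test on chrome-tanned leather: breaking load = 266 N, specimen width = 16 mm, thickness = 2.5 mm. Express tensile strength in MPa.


6.65 MPa


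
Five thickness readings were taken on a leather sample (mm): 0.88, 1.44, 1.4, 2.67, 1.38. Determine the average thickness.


Sum = 0.88 + 1.44 + 1.4 + 2.67 + 1.38 = 7.77
Average = 7.77 / 5 = 1.55 mm


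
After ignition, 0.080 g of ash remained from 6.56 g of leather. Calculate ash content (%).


1.22%

Ash% = 0.080 / 6.56 x 100
Ash% = 1.22%


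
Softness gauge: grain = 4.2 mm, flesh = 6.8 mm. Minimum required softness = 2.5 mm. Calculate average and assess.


Average = (4.2 + 6.8) / 2 = 5.50 mm
Minimum = 2.5 mm
Meets requirement: Yes


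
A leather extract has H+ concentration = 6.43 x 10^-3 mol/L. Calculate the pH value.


pH = 2.19


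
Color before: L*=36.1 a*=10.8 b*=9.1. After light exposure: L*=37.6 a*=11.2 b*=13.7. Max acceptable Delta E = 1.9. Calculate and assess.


Delta E = 4.85
Passes: No


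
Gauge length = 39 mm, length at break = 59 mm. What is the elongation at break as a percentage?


Extension = 59 - 39 = 20 mm
Elongation = 20 / 39 x 100 = 51.3%


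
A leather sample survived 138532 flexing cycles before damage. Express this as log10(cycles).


log10(138532) = 5.14


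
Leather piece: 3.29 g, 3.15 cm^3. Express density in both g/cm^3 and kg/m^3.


1.044 g/cm^3
1044 kg/m^3

Density = 3.29 / 3.15 = 1.044 g/cm^3
Convert: 1.044 x 1000 = 1044 kg/m^3


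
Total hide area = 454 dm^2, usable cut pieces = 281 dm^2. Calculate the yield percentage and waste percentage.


Yield = 281 / 454 x 100 = 61.9%
Waste = 454 - 281 = 173 dm^2
Waste% = 100 - 61.9 = 38.1%


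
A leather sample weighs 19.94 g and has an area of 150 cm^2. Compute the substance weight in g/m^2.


Substance weight = mass / area x 10000
SW = 19.94 / 150 x 10000
SW = 1329.3 g/m^2


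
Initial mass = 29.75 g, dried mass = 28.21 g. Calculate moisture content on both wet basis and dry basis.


Moisture lost = 29.75 - 28.21 = 1.54 g
Wet basis MC = 1.54 / 29.75 x 100 = 5.2%
Dry basis MC = 1.54 / 28.21 x 100 = 5.5%


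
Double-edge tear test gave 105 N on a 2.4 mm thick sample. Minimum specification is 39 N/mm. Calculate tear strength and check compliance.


Tear strength = 105 / 2.4 = 43.8 N/mm
Required minimum = 39 N/mm
Compliant: Yes


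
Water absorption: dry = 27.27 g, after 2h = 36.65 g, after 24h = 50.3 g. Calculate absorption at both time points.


2h absorption = 34.4%
24h absorption = 84.5%

WA (2h) = (36.65 - 27.27) / 27.27 x 100 = 34.4%
WA (24h) = (50.3 - 27.27) / 27.27 x 100 = 84.5%


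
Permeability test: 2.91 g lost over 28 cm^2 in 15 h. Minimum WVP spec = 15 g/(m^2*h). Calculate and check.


WVP = 2.91 / (28 x 15) x 10000 = 69.29 g/(m^2*h)
Minimum: 15 g/(m^2*h)
Meets spec: Yes


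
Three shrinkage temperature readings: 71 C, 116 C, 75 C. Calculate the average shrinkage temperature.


Average = (71 + 116 + 75) / 3
Average = 262 / 3 = 87.3 C


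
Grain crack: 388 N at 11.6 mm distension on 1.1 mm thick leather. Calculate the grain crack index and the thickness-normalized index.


Crack index = 33.4 N/mm
Normalized index = 30.4 N/mm per mm

Crack index = 388 / 11.6 = 33.4 N/mm
Normalized = 33.4 / 1.1 = 30.4 N/mm per mm


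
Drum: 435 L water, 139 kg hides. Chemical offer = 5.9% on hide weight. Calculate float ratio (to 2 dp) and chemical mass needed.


Float ratio = 3.13
Chemical needed = 8.201 kg


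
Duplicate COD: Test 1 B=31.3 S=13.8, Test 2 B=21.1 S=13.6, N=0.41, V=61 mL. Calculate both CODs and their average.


COD1 = 941.0 mg/L
COD2 = 403.3 mg/L
Average = 672.2 mg/L

COD1 = (31.3 - 13.8) x 0.41 x 8000 / 61 = 941.0 mg/L
COD2 = (21.1 - 13.6) x 0.41 x 8000 / 61 = 403.3 mg/L
Average = (941.0 + 403.3) / 2 = 672.2 mg/L


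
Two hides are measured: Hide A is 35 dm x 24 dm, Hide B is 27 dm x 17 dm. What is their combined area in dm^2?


Hide A area = 35 x 24 = 840 dm^2
Hide B area = 27 x 17 = 459 dm^2
Total = 840 + 459 = 1299 dm^2


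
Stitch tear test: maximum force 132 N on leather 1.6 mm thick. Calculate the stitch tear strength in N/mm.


Stitch tear strength = force / thickness
STS = 132 / 1.6 = 82.5 N/mm


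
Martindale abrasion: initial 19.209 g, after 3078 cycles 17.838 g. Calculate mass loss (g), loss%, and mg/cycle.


Loss = 19.209 - 17.838 = 1.371 g
Loss% = 1.371 / 19.209 x 100 = 7.14%
Rate = 1.371 / 3078 x 1000 = 0.445 mg/cycle


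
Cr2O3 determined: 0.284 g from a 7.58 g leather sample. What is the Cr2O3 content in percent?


Cr2O3% = 0.284 / 7.58 x 100
Cr2O3% = 3.75%


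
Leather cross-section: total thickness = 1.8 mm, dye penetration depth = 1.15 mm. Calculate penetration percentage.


Penetration% = 1.15 / 1.8 x 100
Penetration = 63.9%


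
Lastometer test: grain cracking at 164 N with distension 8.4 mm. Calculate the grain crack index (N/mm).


19.5 N/mm


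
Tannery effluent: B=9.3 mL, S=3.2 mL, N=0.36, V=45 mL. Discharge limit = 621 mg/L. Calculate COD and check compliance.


COD = 390.4 mg/L
Compliant: Yes

COD = (9.3 - 3.2) x 0.36 x 8000 / 45 = 390.4 mg/L
Limit: 621 mg/L
Compliant: Yes


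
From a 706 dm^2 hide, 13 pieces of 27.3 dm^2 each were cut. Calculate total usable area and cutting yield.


Total usable = 13 x 27.3 = 354.9 dm^2
Yield = 354.9 / 706 x 100 = 50.3%


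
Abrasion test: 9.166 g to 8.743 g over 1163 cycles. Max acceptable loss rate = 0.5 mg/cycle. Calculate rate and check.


Rate = 0.364 mg/cycle
Passes: Yes


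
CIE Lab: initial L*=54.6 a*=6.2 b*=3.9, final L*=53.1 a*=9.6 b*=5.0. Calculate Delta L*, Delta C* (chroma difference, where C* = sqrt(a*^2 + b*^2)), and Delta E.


Delta L* = 53.1 - 54.6 = -1.5
C1* = sqrt((6.2)^2 + (3.9)^2) = 7.325
C2* = sqrt((9.6)^2 + (5.0)^2) = 10.824
Delta C* = 10.824 - 7.325 = 3.50
Delta E = sqrt((-1.5)^2 + (3.4)^2 + (1.1)^2) = 3.88


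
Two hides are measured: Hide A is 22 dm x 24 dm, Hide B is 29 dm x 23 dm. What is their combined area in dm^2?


1195 dm^2

Hide A area = 22 x 24 = 528 dm^2
Hide B area = 29 x 23 = 667 dm^2
Total = 528 + 667 = 1195 dm^2


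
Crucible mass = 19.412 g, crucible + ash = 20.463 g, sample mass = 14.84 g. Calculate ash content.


Ash mass = 1.051 g
Ash content = 7.08%

Ash mass = 20.463 - 19.412 = 1.051 g
Ash% = 1.051 / 14.84 x 100 = 7.08%


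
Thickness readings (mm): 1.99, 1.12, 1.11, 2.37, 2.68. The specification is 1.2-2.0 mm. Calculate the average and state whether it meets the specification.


Sum = 9.27
Average = 9.27 / 5 = 1.85 mm
Specification range: 1.2 to 2.0 mm
Within spec: Yes


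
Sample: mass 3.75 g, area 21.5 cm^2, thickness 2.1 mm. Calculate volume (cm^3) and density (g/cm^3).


Thickness in cm = 2.1 / 10 = 0.21 cm
Volume = 21.5 x 0.21 = 4.515 cm^3
Density = 3.75 / 4.515 = 0.831 g/cm^3


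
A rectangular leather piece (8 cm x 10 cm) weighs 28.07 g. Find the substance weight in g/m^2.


3508.8 g/m^2

Area = 8 x 10 = 80 cm^2
SW = 28.07 / 80 x 10000 = 3508.8 g/m^2


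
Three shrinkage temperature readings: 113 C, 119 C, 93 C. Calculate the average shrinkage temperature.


Average = (113 + 119 + 93) / 3
Average = 325 / 3 = 108.3 C


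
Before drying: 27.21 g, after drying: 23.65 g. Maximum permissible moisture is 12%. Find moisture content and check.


Moisture content = 13.1%
Acceptable: No
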